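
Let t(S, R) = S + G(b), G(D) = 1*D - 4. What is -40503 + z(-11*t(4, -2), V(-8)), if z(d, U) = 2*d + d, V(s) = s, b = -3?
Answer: -40404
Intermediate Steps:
G(D) = -4 + D (G(D) = D - 4 = -4 + D)
t(S, R) = -7 + S (t(S, R) = S + (-4 - 3) = S - 7 = -7 + S)
z(d, U) = 3*d
-40503 + z(-11*t(4, -2), V(-8)) = -40503 + 3*(-11*(-7 + 4)) = -40503 + 3*(-11*(-3)) = -40503 + 3*33 = -40503 + 99 = -40404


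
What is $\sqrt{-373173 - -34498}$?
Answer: $5 i \sqrt{13547} \approx 581.96 i$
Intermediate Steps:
$\sqrt{-373173 - -34498} = \sqrt{-373173 + 34498} = \sqrt{-338675} = 5 i \sqrt{13547}$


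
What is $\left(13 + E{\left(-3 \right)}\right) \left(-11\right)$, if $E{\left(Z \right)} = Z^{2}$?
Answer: $-242$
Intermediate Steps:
$\left(13 + E{\left(-3 \right)}\right) \left(-11\right) = \left(13 + \left(-3\right)^{2}\right) \left(-11\right) = \left(13 + 9\right) \left(-11\right) = 22 \left(-11\right) = -242$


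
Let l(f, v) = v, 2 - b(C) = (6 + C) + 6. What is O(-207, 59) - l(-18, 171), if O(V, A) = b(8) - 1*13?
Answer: -202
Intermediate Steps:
b(C) = -10 - C (b(C) = 2 - ((6 + C) + 6) = 2 - (12 + C) = 2 + (-12 - C) = -10 - C)
O(V, A) = -31 (O(V, A) = (-10 - 1*8) - 1*13 = (-10 - 8) - 13 = -18 - 13 = -31)
O(-207, 59) - l(-18, 171) = -31 - 1*171 = -31 - 171 = -202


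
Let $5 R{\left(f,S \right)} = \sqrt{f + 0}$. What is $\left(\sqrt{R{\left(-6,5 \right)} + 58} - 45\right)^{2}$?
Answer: $\frac{\left(225 - \sqrt{5} \sqrt{290 + i \sqrt{6}}\right)^{2}}{25} \approx 1397.6 - 2.4048 i$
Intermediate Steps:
$R{\left(f,S \right)} = \frac{\sqrt{f}}{5}$ ($R{\left(f,S \right)} = \frac{\sqrt{f + 0}}{5} = \frac{\sqrt{f}}{5}$)
$\left(\sqrt{R{\left(-6,5 \right)} + 58} - 45\right)^{2} = \left(\sqrt{\frac{\sqrt{-6}}{5} + 58} - 45\right)^{2} = \left(\sqrt{\frac{i \sqrt{6}}{5} + 58} - 45\right)^{2} = \left(\sqrt{58 + \frac{i \sqrt{6}}{5}} - 45\right)^{2} = \left(-45 + \sqrt{58 + \frac{i \sqrt{6}}{5}}\right)^{2}$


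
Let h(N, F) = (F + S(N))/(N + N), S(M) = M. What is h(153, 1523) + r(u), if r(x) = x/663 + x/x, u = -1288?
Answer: 9019/1989 ≈ 4.5344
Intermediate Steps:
r(x) = 1 + x/663 (r(x) = x*(1/663) + 1 = x/663 + 1 = 1 + x/663)
h(N, F) = (F + N)/(2*N) (h(N, F) = (F + N)/(N + N) = (F + N)/((2*N)) = (F + N)*(1/(2*N)) = (F + N)/(2*N))
h(153, 1523) + r(u) = (½)*(1523 + 153)/153 + (1 + (1/663)*(-1288)) = (½)*(1/153)*1676 + (1 - 1288/663) = 838/153 - 625/663 = 9019/1989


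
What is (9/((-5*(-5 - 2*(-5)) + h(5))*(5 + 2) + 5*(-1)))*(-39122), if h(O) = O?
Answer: 352098/145 ≈ 2428.3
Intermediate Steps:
(9/((-5*(-5 - 2*(-5)) + h(5))*(5 + 2) + 5*(-1)))*(-39122) = (9/((-5*(-5 - 2*(-5)) + 5)*(5 + 2) + 5*(-1)))*(-39122) = (9/((-5*(-5 + 10) + 5)*7 - 5))*(-39122) = (9/((-5*5 + 5)*7 - 5))*(-39122) = (9/((-25 + 5)*7 - 5))*(-39122) = (9/(-20*7 - 5))*(-39122) = (9/(-140 - 5))*(-39122) = (9/(-145))*(-39122) = (9*(-1/145))*(-39122) = -9/145*(-39122) = 352098/145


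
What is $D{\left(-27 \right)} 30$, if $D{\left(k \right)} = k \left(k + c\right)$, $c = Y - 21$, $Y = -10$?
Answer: $46980$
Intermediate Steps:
$c = -31$ ($c = -10 - 21 = -31$)
$D{\left(k \right)} = k \left(-31 + k\right)$ ($D{\left(k \right)} = k \left(k - 31\right) = k \left(-31 + k\right)$)
$D{\left(-27 \right)} 30 = - 27 \left(-31 - 27\right) 30 = \left(-27\right) \left(-58\right) 30 = 1566 \cdot 30 = 46980$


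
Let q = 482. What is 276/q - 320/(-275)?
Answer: 23014/13255 ≈ 1.7362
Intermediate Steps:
276/q - 320/(-275) = 276/482 - 320/(-275) = 276*(1/482) - 320*(-1/275) = 138/241 + 64/55 = 23014/13255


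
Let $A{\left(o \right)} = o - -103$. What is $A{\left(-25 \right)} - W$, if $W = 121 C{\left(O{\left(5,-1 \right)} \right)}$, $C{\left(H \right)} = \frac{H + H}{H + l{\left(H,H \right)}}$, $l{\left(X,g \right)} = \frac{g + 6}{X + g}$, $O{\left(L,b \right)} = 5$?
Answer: $- \frac{7342}{61} \approx -120.36$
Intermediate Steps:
$l{\left(X,g \right)} = \frac{6 + g}{X + g}$
$C{\left(H \right)} = \frac{2 H}{H + \frac{6 + H}{2 H}}$ ($C{\left(H \right)} = \frac{H + H}{H + \frac{6 + H}{H + H}} = \frac{2 H}{H + \frac{6 + H}{2 H}}$)
$A{\left(o \right)} = 103 + o$ ($A{\left(o \right)} = o + 103 = 103 + o$)
$W = \frac{12100}{61}$ ($W = 121 \frac{4 \cdot 5^{2}}{6 + 5 + 2 \cdot 5^{2}} = 121 \cdot 4 \cdot 25 \frac{1}{6 + 5 + 2 \cdot 25} = 121 \cdot 4 \cdot 25 \frac{1}{6 + 5 + 50} = 121 \cdot 4 \cdot 25 \cdot \frac{1}{61} = 121 \cdot \frac{100}{61} = \frac{12100}{61} \approx 198.36$)
$A{\left(-25 \right)} - W = \left(103 - 25\right) - \frac{12100}{61} = 78 - \frac{12100}{61} = - \frac{7342}{61}$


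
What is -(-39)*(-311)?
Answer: -12129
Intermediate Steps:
-(-39)*(-311) = -39*311 = -12129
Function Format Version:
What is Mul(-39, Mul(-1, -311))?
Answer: -12129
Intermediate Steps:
Mul(-39, Mul(-1, -311)) = Mul(-39, 311) = -12129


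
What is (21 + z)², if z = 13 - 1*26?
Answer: 64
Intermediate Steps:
z = -13 (z = 13 - 26 = -13)
(21 + z)² = (21 - 13)² = 8² = 64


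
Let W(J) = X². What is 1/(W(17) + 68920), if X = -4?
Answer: 1/68936 ≈ 1.4506e-5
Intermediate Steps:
W(J) = 16 (W(J) = (-4)² = 16)
1/(W(17) + 68920) = 1/(16 + 68920) = 1/68936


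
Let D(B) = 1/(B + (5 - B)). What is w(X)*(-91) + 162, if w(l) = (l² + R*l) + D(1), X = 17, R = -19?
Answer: 16189/5 ≈ 3237.8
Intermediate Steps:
D(B) = ⅕ (D(B) = 1/5 = ⅕)
w(l) = ⅕ + l² - 19*l (w(l) = (l² - 19*l) + ⅕ = ⅕ + l² - 19*l)
w(X)*(-91) + 162 = (⅕ + 17² - 19*17)*(-91) + 162 = (⅕ + 289 - 323)*(-91) + 162 = -169/5*(-91) + 162 = 15379/5 + 162 = 16189/5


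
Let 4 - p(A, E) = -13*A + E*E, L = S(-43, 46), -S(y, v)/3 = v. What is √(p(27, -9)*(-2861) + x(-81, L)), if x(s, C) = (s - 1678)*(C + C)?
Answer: I*√298430 ≈ 546.29*I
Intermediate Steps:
S(y, v) = -3*v
L = -138 (L = -3*46 = -138)
p(A, E) = 4 - E² + 13*A (p(A, E) = 4 - (-13*A + E*E) = 4 - (-13*A + E²) = 4 - (E² - 13*A) = 4 + (-E² + 13*A) = 4 - E² + 13*A)
x(s, C) = 2*C*(-1678 + s) (x(s, C) = (-1678 + s)*(2*C) = 2*C*(-1678 + s))
√(p(27, -9)*(-2861) + x(-81, L)) = √((4 - 1*(-9)² + 13*27)*(-2861) + 2*(-138)*(-1678 - 81)) = √((4 - 1*81 + 351)*(-2861) + 2*(-138)*(-1759)) = √((4 - 81 + 351)*(-2861) + 485484) = √(274*(-2861) + 485484) = √(-783914 + 485484) = √(-298430) = I*√298430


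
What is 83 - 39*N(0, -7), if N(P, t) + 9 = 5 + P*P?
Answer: 239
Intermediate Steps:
N(P, t) = -4 + P² (N(P, t) = -9 + (5 + P*P) = -9 + (5 + P²) = -4 + P²)
83 - 39*N(0, -7) = 83 - 39*(-4 + 0²) = 83 - 39*(-4 + 0) = 83 - 39*(-4) = 83 + 156 = 239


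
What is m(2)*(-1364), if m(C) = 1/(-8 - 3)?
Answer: 124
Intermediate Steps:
m(C) = -1/11 (m(C) = 1/(-11) = -1/11)
m(2)*(-1364) = -1/11*(-1364) = 124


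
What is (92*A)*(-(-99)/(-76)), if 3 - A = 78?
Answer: 170775/19 ≈ 8988.2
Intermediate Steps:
A = -75 (A = 3 - 1*78 = 3 - 78 = -75)
(92*A)*(-(-99)/(-76)) = (92*(-75))*(-(-99)/(-76)) = -(-6900)*(-99*(-1/76)) = -(-6900)*99/76 = -6900*(-99/76) = 170775/19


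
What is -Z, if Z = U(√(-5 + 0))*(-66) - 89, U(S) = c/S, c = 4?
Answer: 89 - 264*I*√5/5 ≈ 89.0 - 118.06*I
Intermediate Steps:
U(S) = 4/S
Z = -89 + 264*I*√5/5 (Z = (4/(√(-5 + 0)))*(-66) - 89 = (4/(√(-5)))*(-66) - 89 = (4/((I*√5)))*(-66) - 89 = (4*(-I*√5/5))*(-66) - 89 = -4*I*√5/5*(-66) - 89 = 264*I*√5/5 - 89 = -89 + 264*I*√5/5 ≈ -89.0 + 118.06*I)
-Z = -(-89 + 264*I*√5/5) = 89 - 264*I*√5/5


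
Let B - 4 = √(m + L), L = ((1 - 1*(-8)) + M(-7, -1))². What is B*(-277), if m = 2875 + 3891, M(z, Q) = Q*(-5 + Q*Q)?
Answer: -1108 - 277*√6935 ≈ -24176.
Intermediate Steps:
M(z, Q) = Q*(-5 + Q²)
m = 6766
L = 169 (L = ((1 - 1*(-8)) - (-5 + (-1)²))² = ((1 + 8) - (-5 + 1))² = (9 - 1*(-4))² = (9 + 4)² = 13² = 169)
B = 4 + √6935 (B = 4 + √(6766 + 169) = 4 + √6935 ≈ 87.277)
B*(-277) = (4 + √6935)*(-277) = -1108 - 277*√6935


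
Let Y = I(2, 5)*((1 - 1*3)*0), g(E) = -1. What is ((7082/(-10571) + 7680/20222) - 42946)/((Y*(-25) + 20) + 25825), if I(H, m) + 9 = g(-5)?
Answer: -4590244693888/2762400981945 ≈ -1.6617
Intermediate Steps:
I(H, m) = -10 (I(H, m) = -9 - 1 = -10)
Y = 0 (Y = -10*(1 - 1*3)*0 = -10*(1 - 3)*0 = -(-20)*0 = -10*0 = 0)
((7082/(-10571) + 7680/20222) - 42946)/((Y*(-25) + 20) + 25825) = ((7082/(-10571) + 7680/20222) - 42946)/((0*(-25) + 20) + 25825) = ((7082*(-1/10571) + 7680*(1/20222)) - 42946)/((0 + 20) + 25825) = ((-7082/10571 + 3840/10111) - 42946)/(20 + 25825) = (-31013462/106883381 - 42946)/25845 = -4590244693888/106883381*1/25845 = -4590244693888/2762400981945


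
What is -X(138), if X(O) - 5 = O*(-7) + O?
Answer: 823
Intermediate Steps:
X(O) = 5 - 6*O (X(O) = 5 + (O*(-7) + O) = 5 + (-7*O + O) = 5 - 6*O)
-X(138) = -(5 - 6*138) = -(5 - 828) = -1*(-823) = 823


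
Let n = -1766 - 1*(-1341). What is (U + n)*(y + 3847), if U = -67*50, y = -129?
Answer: -14035450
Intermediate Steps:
n = -425 (n = -1766 + 1341 = -425)
U = -3350
(U + n)*(y + 3847) = (-3350 - 425)*(-129 + 3847) = -3775*3718 = -14035450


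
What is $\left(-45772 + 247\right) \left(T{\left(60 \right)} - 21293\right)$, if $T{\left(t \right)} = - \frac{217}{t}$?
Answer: $\frac{3878113895}{4} \approx 9.6953 \cdot 10^{8}$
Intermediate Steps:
$\left(-45772 + 247\right) \left(T{\left(60 \right)} - 21293\right) = \left(-45772 + 247\right) \left(- \frac{217}{60} - 21293\right) = - 45525 \left(\left(-217\right) \frac{1}{60} - 21293\right) = - 45525 \left(- \frac{217}{60} - 21293\right) = \left(-45525\right) \left(- \frac{1277797}{60}\right) = \frac{3878113895}{4}$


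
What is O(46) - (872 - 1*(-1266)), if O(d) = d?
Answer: -2092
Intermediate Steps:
O(46) - (872 - 1*(-1266)) = 46 - (872 - 1*(-1266)) = 46 - (872 + 1266) = 46 - 1*2138 = 46 - 2138 = -2092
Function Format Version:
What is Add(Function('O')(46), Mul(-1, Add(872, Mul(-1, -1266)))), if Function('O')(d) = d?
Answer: -2092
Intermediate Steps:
Add(Function('O')(46), Mul(-1, Add(872, Mul(-1, -1266)))) = Add(46, Mul(-1, Add(872, Mul(-1, -1266)))) = Add(46, Mul(-1, Add(872, 1266))) = Add(46, Mul(-1, 2138)) = Add(46, -2138) = -2092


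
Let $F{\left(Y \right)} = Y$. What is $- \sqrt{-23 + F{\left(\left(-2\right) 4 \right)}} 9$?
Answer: $- 9 i \sqrt{31} \approx - 50.11 i$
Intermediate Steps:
$- \sqrt{-23 + F{\left(\left(-2\right) 4 \right)}} 9 = - \sqrt{-23 - 8} \cdot 9 = - \sqrt{-31} \cdot 9 = - i \sqrt{31} \cdot 9 = - 9 i \sqrt{31}$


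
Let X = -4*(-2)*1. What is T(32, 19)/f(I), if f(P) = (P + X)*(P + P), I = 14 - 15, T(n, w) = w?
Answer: -19/14 ≈ -1.3571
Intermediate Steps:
I = -1
X = 8 (X = 8*1 = 8)
f(P) = 2*P*(8 + P) (f(P) = (P + 8)*(P + P) = (8 + P)*(2*P) = 2*P*(8 + P))
T(32, 19)/f(I) = 19/((2*(-1)*(8 - 1))) = 19/((2*(-1)*7)) = 19/(-14) = 19*(-1/14) = -19/14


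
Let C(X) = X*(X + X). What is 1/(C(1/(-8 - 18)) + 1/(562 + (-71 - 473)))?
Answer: 1521/89 ≈ 17.090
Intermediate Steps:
C(X) = 2*X² (C(X) = X*(2*X) = 2*X²)
1/(C(1/(-8 - 18)) + 1/(562 + (-71 - 473))) = 1/(2*(1/(-8 - 18))² + 1/(562 + (-71 - 473))) = 1/(2*(1/(-26))² + 1/(562 - 544)) = 1/(2*(-1/26)² + 1/18) = 1/(2*(1/676) + 1/18) = 1/(1/338 + 1/18) = 1/(89/1521) = 1521/89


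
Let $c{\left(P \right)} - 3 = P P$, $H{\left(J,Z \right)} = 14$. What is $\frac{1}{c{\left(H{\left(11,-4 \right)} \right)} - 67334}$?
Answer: $- \frac{1}{67135} \approx -1.4895 \cdot 10^{-5}$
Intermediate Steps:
$c{\left(P \right)} = 3 + P^{2}$ ($c{\left(P \right)} = 3 + P P = 3 + P^{2}$)
$\frac{1}{c{\left(H{\left(11,-4 \right)} \right)} - 67334} = \frac{1}{\left(3 + 14^{2}\right) - 67334} = \frac{1}{\left(3 + 196\right) - 67334} = \frac{1}{199 - 67334} = \frac{1}{-67135} = - \frac{1}{67135}$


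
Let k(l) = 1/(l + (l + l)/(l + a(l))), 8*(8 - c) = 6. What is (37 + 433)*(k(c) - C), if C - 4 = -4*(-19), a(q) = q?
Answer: -1238920/33 ≈ -37543.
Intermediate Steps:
c = 29/4 (c = 8 - ⅛*6 = 8 - ¾ = 29/4 ≈ 7.2500)
C = 80 (C = 4 - 4*(-19) = 4 + 76 = 80)
k(l) = 1/(1 + l) (k(l) = 1/(l + (l + l)/(l + l)) = 1/(l + (2*l)/((2*l))) = 1/(l + (2*l)*(1/(2*l))) = 1/(l + 1) = 1/(1 + l))
(37 + 433)*(k(c) - C) = (37 + 433)*(1/(1 + 29/4) - 1*80) = 470*(1/(33/4) - 80) = 470*(4/33 - 80) = 470*(-2636/33) = -1238920/33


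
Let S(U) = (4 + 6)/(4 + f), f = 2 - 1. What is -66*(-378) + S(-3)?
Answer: 24950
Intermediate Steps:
f = 1
S(U) = 2 (S(U) = (4 + 6)/(4 + 1) = 10/5 = 10*(⅕) = 2)
-66*(-378) + S(-3) = -66*(-378) + 2 = 24948 + 2 = 24950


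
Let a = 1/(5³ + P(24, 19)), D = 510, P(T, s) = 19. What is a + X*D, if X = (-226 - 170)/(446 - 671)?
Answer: 646277/720 ≈ 897.61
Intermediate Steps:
X = 44/25 (X = -396/(-225) = -396*(-1/225) = 44/25 ≈ 1.7600)
a = 1/144 (a = 1/(5³ + 19) = 1/(125 + 19) = 1/144 ≈ 0.0069444)
a + X*D = 1/144 + (44/25)*510 = 1/144 + 4488/5 = 646277/720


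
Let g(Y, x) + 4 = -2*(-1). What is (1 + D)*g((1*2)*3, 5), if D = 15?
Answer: -32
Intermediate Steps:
g(Y, x) = -2 (g(Y, x) = -4 - 2*(-1) = -4 + 2 = -2)
(1 + D)*g((1*2)*3, 5) = (1 + 15)*(-2) = 16*(-2) = -32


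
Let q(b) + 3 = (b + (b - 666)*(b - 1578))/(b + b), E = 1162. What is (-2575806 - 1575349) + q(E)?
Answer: -4823748183/1162 ≈ -4.1512e+6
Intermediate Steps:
q(b) = -3 + (b + (-1578 + b)*(-666 + b))/(2*b) (q(b) = -3 + (b + (b - 666)*(b - 1578))/(b + b) = -3 + (b + (-666 + b)*(-1578 + b))/((2*b)) = -3 + (b + (-1578 + b)*(-666 + b))*(1/(2*b)) = -3 + (b + (-1578 + b)*(-666 + b))/(2*b))
(-2575806 - 1575349) + q(E) = (-2575806 - 1575349) + (1/2)*(1050948 + 1162*(-2249 + 1162))/1162 = -4151155 + (1/2)*(1/1162)*(1050948 + 1162*(-1087)) = -4151155 + (1/2)*(1/1162)*(1050948 - 1263094) = -4151155 + (1/2)*(1/1162)*(-212146) = -4151155 - 106073/1162 = -4823748183/1162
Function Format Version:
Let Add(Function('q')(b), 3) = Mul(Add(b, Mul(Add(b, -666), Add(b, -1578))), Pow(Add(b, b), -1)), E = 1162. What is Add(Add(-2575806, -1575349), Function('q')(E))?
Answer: Rational(-4823748183, 1162) ≈ -4.1512e+6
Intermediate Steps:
Function('q')(b) = Add(-3, Mul(Rational(1, 2), Pow(b, -1), Add(b, Mul(Add(-1578, b), Add(-666, b))))) (Function('q')(b) = Add(-3, Mul(Add(b, Mul(Add(b, -666), Add(b, -1578))), Pow(Add(b, b), -1))) = Add(-3, Mul(Add(b, Mul(Add(-666, b), Add(-1578, b))), Pow(Mul(2, b), -1))) = Add(-3, Mul(Add(b, Mul(Add(-1578, b), Add(-666, b))), Mul(Rational(1, 2), Pow(b, -1)))) = Add(-3, Mul(Rational(1, 2), Pow(b, -1), Add(b, Mul(Add(-1578, b), Add(-666, b))))))
Add(Add(-2575806, -1575349), Function('q')(E)) = Add(Add(-2575806, -1575349), Mul(Rational(1, 2), Pow(1162, -1), Add(1050948, Mul(1162, Add(-2249, 1162))))) = Add(-4151155, Mul(Rational(1, 2), Rational(1, 1162), Add(1050948, Mul(1162, -1087)))) = Add(-4151155, Mul(Rational(1, 2), Rational(1, 1162), Add(1050948, -1263094))) = Add(-4151155, Mul(Rational(1, 2), Rational(1, 1162), -212146)) = Add(-4151155, Rational(-106073, 1162)) = Rational(-4823748183, 1162)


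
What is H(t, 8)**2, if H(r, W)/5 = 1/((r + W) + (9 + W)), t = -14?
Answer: 25/121 ≈ 0.20661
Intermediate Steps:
H(r, W) = 5/(9 + r + 2*W) (H(r, W) = 5/((r + W) + (9 + W)) = 5/((W + r) + (9 + W)) = 5/(9 + r + 2*W))
H(t, 8)**2 = (5/(9 - 14 + 2*8))**2 = (5/(9 - 14 + 16))**2 = (5/11)**2 = 25/121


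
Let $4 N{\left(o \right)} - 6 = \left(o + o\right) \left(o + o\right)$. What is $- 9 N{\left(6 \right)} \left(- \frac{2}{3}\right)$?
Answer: $225$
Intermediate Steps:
$N{\left(o \right)} = \frac{3}{2} + o^{2}$ ($N{\left(o \right)} = \frac{3}{2} + \frac{\left(o + o\right) \left(o + o\right)}{4} = \frac{3}{2} + \frac{2 o 2 o}{4} = \frac{3}{2} + \frac{4 o^{2}}{4} = \frac{3}{2} + o^{2}$)
$- 9 N{\left(6 \right)} \left(- \frac{2}{3}\right) = - 9 \left(\frac{3}{2} + 6^{2}\right) \left(- \frac{2}{3}\right) = - 9 \left(\frac{3}{2} + 36\right) \left(\left(-2\right) \frac{1}{3}\right) = \left(-9\right) \frac{75}{2} \left(- \frac{2}{3}\right) = \left(- \frac{675}{2}\right) \left(- \frac{2}{3}\right) = 225$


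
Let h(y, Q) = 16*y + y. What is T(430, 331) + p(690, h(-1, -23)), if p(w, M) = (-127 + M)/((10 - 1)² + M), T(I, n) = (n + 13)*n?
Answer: 455447/4 ≈ 1.1386e+5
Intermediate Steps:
T(I, n) = n*(13 + n) (T(I, n) = (13 + n)*n = n*(13 + n))
h(y, Q) = 17*y
p(w, M) = (-127 + M)/(81 + M) (p(w, M) = (-127 + M)/(9² + M) = (-127 + M)/(81 + M))
T(430, 331) + p(690, h(-1, -23)) = 331*(13 + 331) + (-127 + 17*(-1))/(81 + 17*(-1)) = 331*344 + (-127 - 17)/(81 - 17) = 113864 - 144/64 = 113864 + (1/64)*(-144) = 113864 - 9/4 = 455447/4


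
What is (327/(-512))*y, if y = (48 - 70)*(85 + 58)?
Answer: 514371/256 ≈ 2009.3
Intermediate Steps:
y = -3146 (y = -22*143 = -3146)
(327/(-512))*y = (327/(-512))*(-3146) = (327*(-1/512))*(-3146) = -327/512*(-3146) = 514371/256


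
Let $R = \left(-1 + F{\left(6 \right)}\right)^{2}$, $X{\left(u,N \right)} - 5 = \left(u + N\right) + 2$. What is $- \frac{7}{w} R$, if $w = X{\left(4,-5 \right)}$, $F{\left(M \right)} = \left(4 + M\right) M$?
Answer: $- \frac{24367}{6} \approx -4061.2$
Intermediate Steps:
$F{\left(M \right)} = M \left(4 + M\right)$
$X{\left(u,N \right)} = 7 + N + u$ ($X{\left(u,N \right)} = 5 + \left(\left(u + N\right) + 2\right) = 5 + \left(\left(N + u\right) + 2\right) = 5 + \left(2 + N + u\right) = 7 + N + u$)
$w = 6$ ($w = 7 - 5 + 4 = 6$)
$R = 3481$ ($R = \left(-1 + 6 \left(4 + 6\right)\right)^{2} = \left(-1 + 6 \cdot 10\right)^{2} = \left(-1 + 60\right)^{2} = 59^{2} = 3481$)
$- \frac{7}{w} R = - \frac{7}{6} \cdot 3481 = \left(-7\right) \frac{1}{6} \cdot 3481 = \left(- \frac{7}{6}\right) 3481 = - \frac{24367}{6}$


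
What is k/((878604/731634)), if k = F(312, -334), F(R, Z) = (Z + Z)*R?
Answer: -12707019312/73217 ≈ -1.7355e+5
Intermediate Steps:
F(R, Z) = 2*R*Z (F(R, Z) = (2*Z)*R = 2*R*Z)
k = -208416 (k = 2*312*(-334) = -208416)
k/((878604/731634)) = -208416/(878604/731634) = -208416/(878604*(1/731634)) = -208416/146434/121939 = -208416*121939/146434 = -12707019312/73217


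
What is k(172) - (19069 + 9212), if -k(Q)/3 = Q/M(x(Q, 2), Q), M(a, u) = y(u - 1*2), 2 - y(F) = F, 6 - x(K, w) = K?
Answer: -395891/14 ≈ -28278.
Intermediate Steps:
x(K, w) = 6 - K
y(F) = 2 - F
M(a, u) = 4 - u (M(a, u) = 2 - (u - 1*2) = 2 - (u - 2) = 2 - (-2 + u) = 2 + (2 - u) = 4 - u)
k(Q) = -3*Q/(4 - Q)
k(172) - (19069 + 9212) = 3*172/(-4 + 172) - (19069 + 9212) = 3*172/168 - 1*28281 = 3*172*(1/168) - 28281 = 43/14 - 28281 = -395891/14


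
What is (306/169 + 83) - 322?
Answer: -40085/169 ≈ -237.19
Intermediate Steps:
(306/169 + 83) - 322 = 14333/169 - 322 = -40085/169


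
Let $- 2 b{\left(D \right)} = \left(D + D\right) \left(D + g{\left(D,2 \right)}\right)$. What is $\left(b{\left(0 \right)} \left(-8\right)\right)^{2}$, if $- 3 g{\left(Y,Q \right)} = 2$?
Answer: $0$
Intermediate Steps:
$g{\left(Y,Q \right)} = - \frac{2}{3}$ ($g{\left(Y,Q \right)} = \left(- \frac{1}{3}\right) 2 = - \frac{2}{3}$)
$b{\left(D \right)} = - D \left(- \frac{2}{3} + D\right)$ ($b{\left(D \right)} = - \frac{\left(D + D\right) \left(D - \frac{2}{3}\right)}{2} = - \frac{2 D \left(- \frac{2}{3} + D\right)}{2} = - D \left(- \frac{2}{3} + D\right)$)
$\left(b{\left(0 \right)} \left(-8\right)\right)^{2} = \left(\frac{1}{3} \cdot 0 \left(2 - 0\right) \left(-8\right)\right)^{2} = \left(\frac{1}{3} \cdot 0 \left(2 + 0\right) \left(-8\right)\right)^{2} = \left(\frac{1}{3} \cdot 0 \cdot 2 \left(-8\right)\right)^{2} = \left(0 \left(-8\right)\right)^{2} = 0^{2} = 0$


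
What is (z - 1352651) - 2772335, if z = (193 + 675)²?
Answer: -3371562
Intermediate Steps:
z = 753424 (z = 868² = 753424)
(z - 1352651) - 2772335 = (753424 - 1352651) - 2772335 = -599227 - 2772335 = -3371562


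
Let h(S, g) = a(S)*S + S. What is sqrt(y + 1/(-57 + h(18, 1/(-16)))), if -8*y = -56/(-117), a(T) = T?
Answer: I*sqrt(773110)/3705 ≈ 0.23732*I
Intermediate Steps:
h(S, g) = S + S**2 (h(S, g) = S*S + S = S**2 + S = S + S**2)
y = -7/117 (y = -(-7)/(-117) = -(-7)*(-1)/117 = -1/8*56/117 = -7/117 ≈ -0.059829)
sqrt(y + 1/(-57 + h(18, 1/(-16)))) = sqrt(-7/117 + 1/(-57 + 18*(1 + 18))) = sqrt(-7/117 + 1/(-57 + 18*19)) = sqrt(-7/117 + 1/(-57 + 342)) = sqrt(-7/117 + 1/285) = sqrt(-626/11115) = I*sqrt(773110)/3705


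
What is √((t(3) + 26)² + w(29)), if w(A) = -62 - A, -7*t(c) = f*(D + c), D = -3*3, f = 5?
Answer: √40485/7 ≈ 28.744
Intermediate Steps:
D = -9
t(c) = 45/7 - 5*c/7 (t(c) = -5*(-9 + c)/7 = -(-45 + 5*c)/7 = 45/7 - 5*c/7)
√((t(3) + 26)² + w(29)) = √(((45/7 - 5/7*3) + 26)² + (-62 - 1*29)) = √(((45/7 - 15/7) + 26)² + (-62 - 29)) = √((30/7 + 26)² - 91) = √((212/7)² - 91) = √(44944/49 - 91) = √(40485/49) = √40485/7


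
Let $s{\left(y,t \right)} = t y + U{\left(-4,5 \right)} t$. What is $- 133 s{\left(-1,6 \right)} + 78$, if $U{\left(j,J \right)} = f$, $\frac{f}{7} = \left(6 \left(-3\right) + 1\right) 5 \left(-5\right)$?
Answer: $-2373174$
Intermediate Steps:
$f = 2975$ ($f = 7 \left(6 \left(-3\right) + 1\right) 5 \left(-5\right) = 7 \left(-18 + 1\right) 5 \left(-5\right) = 7 \left(-17\right) 5 \left(-5\right) = 7 \left(\left(-85\right) \left(-5\right)\right) = 7 \cdot 425 = 2975$)
$U{\left(j,J \right)} = 2975$
$s{\left(y,t \right)} = 2975 t + t y$ ($s{\left(y,t \right)} = t y + 2975 t = 2975 t + t y$)
$- 133 s{\left(-1,6 \right)} + 78 = - 133 \cdot 6 \left(2975 - 1\right) + 78 = - 133 \cdot 6 \cdot 2974 + 78 = \left(-133\right) 17844 + 78 = -2373252 + 78 = -2373174$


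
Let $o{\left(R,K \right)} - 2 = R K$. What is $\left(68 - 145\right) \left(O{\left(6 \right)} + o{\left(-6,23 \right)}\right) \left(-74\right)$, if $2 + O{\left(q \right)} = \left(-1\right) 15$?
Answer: $-871794$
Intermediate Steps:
$o{\left(R,K \right)} = 2 + K R$ ($o{\left(R,K \right)} = 2 + R K = 2 + K R$)
$O{\left(q \right)} = -17$ ($O{\left(q \right)} = -2 - 15 = -17$)
$\left(68 - 145\right) \left(O{\left(6 \right)} + o{\left(-6,23 \right)}\right) \left(-74\right) = \left(68 - 145\right) \left(-17 + \left(2 + 23 \left(-6\right)\right)\right) \left(-74\right) = - 77 \left(-17 + \left(2 - 138\right)\right) \left(-74\right) = - 77 \left(-17 - 136\right) \left(-74\right) = \left(-77\right) \left(-153\right) \left(-74\right) = 11781 \left(-74\right) = -871794$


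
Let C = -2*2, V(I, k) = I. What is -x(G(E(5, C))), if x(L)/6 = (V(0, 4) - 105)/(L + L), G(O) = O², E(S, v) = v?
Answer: 315/16 ≈ 19.688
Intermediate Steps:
C = -4
x(L) = -315/L (x(L) = 6*((0 - 105)/(L + L)) = 6*(-105*1/(2*L)) = 6*(-105/(2*L)) = -315/L)
-x(G(E(5, C))) = -(-315)/((-4)²) = -(-315)/16 = -1*(-315/16) = 315/16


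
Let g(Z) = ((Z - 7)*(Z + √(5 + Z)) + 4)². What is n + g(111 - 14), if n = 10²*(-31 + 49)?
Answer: 77110756 + 1572120*√102 ≈ 9.2988e+7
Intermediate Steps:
g(Z) = (4 + (-7 + Z)*(Z + √(5 + Z)))² (g(Z) = ((-7 + Z)*(Z + √(5 + Z)) + 4)² = (4 + (-7 + Z)*(Z + √(5 + Z)))²)
n = 1800 (n = 100*18 = 1800)
n + g(111 - 14) = 1800 + (4 + (111 - 14)² - 7*(111 - 14) - 7*√(5 + (111 - 14)) + (111 - 14)*√(5 + (111 - 14)))² = 1800 + (4 + 97² - 7*97 - 7*√(5 + 97) + 97*√(5 + 97))² = 1800 + (4 + 9409 - 679 - 7*√102 + 97*√102)² = 1800 + (8734 + 90*√102)²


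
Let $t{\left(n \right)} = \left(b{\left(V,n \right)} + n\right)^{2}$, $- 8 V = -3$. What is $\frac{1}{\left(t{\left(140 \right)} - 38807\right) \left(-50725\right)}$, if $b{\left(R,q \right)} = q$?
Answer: $- \frac{1}{2008354925} \approx -4.9792 \cdot 10^{-10}$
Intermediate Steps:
$V = \frac{3}{8}$ ($V = \left(- \frac{1}{8}\right) \left(-3\right) = \frac{3}{8} \approx 0.375$)
$t{\left(n \right)} = 4 n^{2}$ ($t{\left(n \right)} = \left(n + n\right)^{2} = \left(2 n\right)^{2} = 4 n^{2}$)
$\frac{1}{\left(t{\left(140 \right)} - 38807\right) \left(-50725\right)} = \frac{1}{\left(4 \cdot 140^{2} - 38807\right) \left(-50725\right)} = \frac{1}{4 \cdot 19600 - 38807} \left(- \frac{1}{50725}\right) = \frac{1}{78400 - 38807} \left(- \frac{1}{50725}\right) = \frac{1}{39593} \left(- \frac{1}{50725}\right) = - \frac{1}{2008354925}$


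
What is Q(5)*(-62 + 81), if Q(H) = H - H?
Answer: 0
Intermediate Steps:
Q(H) = 0
Q(5)*(-62 + 81) = 0*(-62 + 81) = 0*19 = 0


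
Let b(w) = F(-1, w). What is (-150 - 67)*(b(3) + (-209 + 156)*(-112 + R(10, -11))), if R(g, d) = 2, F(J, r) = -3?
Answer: -1264459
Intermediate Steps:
b(w) = -3
(-150 - 67)*(b(3) + (-209 + 156)*(-112 + R(10, -11))) = (-150 - 67)*(-3 + (-209 + 156)*(-112 + 2)) = -217*(-3 - 53*(-110)) = -217*(-3 + 5830) = -217*5827 = -1264459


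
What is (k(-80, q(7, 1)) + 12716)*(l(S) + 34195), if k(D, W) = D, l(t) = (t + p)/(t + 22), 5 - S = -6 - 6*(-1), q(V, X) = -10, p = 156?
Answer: 432163368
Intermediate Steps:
S = 5 (S = 5 - (-6 - 6*(-1)) = 5 - (-6 + 6) = 5 - 1*0 = 5 + 0 = 5)
l(t) = (156 + t)/(22 + t) (l(t) = (t + 156)/(t + 22) = (156 + t)/(22 + t))
(k(-80, q(7, 1)) + 12716)*(l(S) + 34195) = (-80 + 12716)*((156 + 5)/(22 + 5) + 34195) = 12636*(161/27 + 34195) = 12636*(923426/27) = 432163368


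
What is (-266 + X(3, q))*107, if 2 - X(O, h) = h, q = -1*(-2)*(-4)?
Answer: -27392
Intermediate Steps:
q = -8 (q = 2*(-4) = -8)
X(O, h) = 2 - h
(-266 + X(3, q))*107 = (-266 + (2 - 1*(-8)))*107 = (-266 + (2 + 8))*107 = (-266 + 10)*107 = -256*107 = -27392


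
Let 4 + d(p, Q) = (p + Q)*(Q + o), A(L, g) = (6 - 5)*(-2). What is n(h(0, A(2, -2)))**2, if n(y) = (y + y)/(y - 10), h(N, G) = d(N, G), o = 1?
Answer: 1/9 ≈ 0.11111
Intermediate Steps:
A(L, g) = -2 (A(L, g) = 1*(-2) = -2)
d(p, Q) = -4 + (1 + Q)*(Q + p) (d(p, Q) = -4 + (p + Q)*(Q + 1) = -4 + (Q + p)*(1 + Q) = -4 + (1 + Q)*(Q + p))
h(N, G) = -4 + G + N + G**2 + G*N
n(y) = 2*y/(-10 + y) (n(y) = (2*y)/(-10 + y) = 2*y/(-10 + y))
n(h(0, A(2, -2)))**2 = (2*(-4 - 2 + 0 + (-2)**2 - 2*0)/(-10 + (-4 - 2 + 0 + (-2)**2 - 2*0)))**2 = (2*(-4 - 2 + 0 + 4 + 0)/(-10 + (-4 - 2 + 0 + 4 + 0)))**2 = (2*(-2)/(-10 - 2))**2 = (2*(-2)/(-12))**2 = (2*(-2)*(-1/12))**2 = (1/3)**2 = 1/9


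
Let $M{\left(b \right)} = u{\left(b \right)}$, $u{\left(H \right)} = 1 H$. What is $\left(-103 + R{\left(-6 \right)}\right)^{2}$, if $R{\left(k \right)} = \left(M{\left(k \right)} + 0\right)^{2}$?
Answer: $4489$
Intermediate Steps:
$u{\left(H \right)} = H$
$M{\left(b \right)} = b$
$R{\left(k \right)} = k^{2}$ ($R{\left(k \right)} = \left(k + 0\right)^{2} = k^{2}$)
$\left(-103 + R{\left(-6 \right)}\right)^{2} = \left(-103 + \left(-6\right)^{2}\right)^{2} = \left(-103 + 36\right)^{2} = \left(-67\right)^{2} = 4489$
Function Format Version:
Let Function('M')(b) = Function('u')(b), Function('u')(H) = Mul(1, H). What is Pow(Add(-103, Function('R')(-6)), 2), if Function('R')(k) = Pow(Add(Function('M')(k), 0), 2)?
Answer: 4489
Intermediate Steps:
Function('u')(H) = H
Function('M')(b) = b
Function('R')(k) = Pow(k, 2) (Function('R')(k) = Pow(Add(k, 0), 2) = Pow(k, 2))
Pow(Add(-103, Function('R')(-6)), 2) = Pow(Add(-103, Pow(-6, 2)), 2) = Pow(Add(-103, 36), 2) = Pow(-67, 2) = 4489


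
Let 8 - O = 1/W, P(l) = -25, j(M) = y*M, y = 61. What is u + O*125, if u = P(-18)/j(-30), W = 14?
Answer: 1269580/1281 ≈ 991.08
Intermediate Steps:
j(M) = 61*M
O = 111/14 (O = 8 - 1/14 = 111/14 ≈ 7.9286)
u = 5/366 (u = -25/(61*(-30)) = -25/(-1830) = -25*(-1/1830) = 5/366 ≈ 0.013661)
u + O*125 = 5/366 + (111/14)*125 = 5/366 + 13875/14 = 1269580/1281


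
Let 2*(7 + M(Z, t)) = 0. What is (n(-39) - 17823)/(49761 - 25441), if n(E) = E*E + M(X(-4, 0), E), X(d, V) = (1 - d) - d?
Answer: -16309/24320 ≈ -0.67060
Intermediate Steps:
X(d, V) = 1 - 2*d
M(Z, t) = -7 (M(Z, t) = -7 + (½)*0 = -7 + 0 = -7)
n(E) = -7 + E² (n(E) = E*E - 7 = E² - 7 = -7 + E²)
(n(-39) - 17823)/(49761 - 25441) = ((-7 + (-39)²) - 17823)/(49761 - 25441) = ((-7 + 1521) - 17823)/24320 = (1514 - 17823)*(1/24320) = -16309*1/24320 = -16309/24320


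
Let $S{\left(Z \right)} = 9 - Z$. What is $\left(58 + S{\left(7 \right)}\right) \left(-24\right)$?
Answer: $-1440$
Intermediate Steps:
$\left(58 + S{\left(7 \right)}\right) \left(-24\right) = \left(58 + \left(9 - 7\right)\right) \left(-24\right) = \left(58 + 2\right) \left(-24\right) = 60 \left(-24\right) = -1440$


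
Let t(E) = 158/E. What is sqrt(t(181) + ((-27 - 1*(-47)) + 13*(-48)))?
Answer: I*sqrt(19759046)/181 ≈ 24.559*I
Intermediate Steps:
sqrt(t(181) + ((-27 - 1*(-47)) + 13*(-48))) = sqrt(158/181 + ((-27 - 1*(-47)) + 13*(-48))) = sqrt(158*(1/181) + ((-27 + 47) - 624)) = sqrt(158/181 + (20 - 624)) = sqrt(158/181 - 604) = sqrt(-109166/181) = I*sqrt(19759046)/181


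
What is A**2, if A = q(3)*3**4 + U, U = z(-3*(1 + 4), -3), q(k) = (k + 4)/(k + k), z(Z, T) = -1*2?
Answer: 34225/4 ≈ 8556.3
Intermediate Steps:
z(Z, T) = -2
q(k) = (4 + k)/(2*k) (q(k) = (4 + k)/((2*k)) = (4 + k)*(1/(2*k)) = (4 + k)/(2*k))
U = -2
A = 185/2 (A = ((1/2)*(4 + 3)/3)*3**4 - 2 = ((1/2)*(1/3)*7)*81 - 2 = (7/6)*81 - 2 = 189/2 - 2 = 185/2 ≈ 92.500)
A**2 = (185/2)**2 = 34225/4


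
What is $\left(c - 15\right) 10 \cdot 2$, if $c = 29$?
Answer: $280$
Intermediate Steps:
$\left(c - 15\right) 10 \cdot 2 = \left(29 - 15\right) 10 \cdot 2 = 14 \cdot 20 = 280$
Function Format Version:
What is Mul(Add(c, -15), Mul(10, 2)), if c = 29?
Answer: 280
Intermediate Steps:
Mul(Add(c, -15), Mul(10, 2)) = Mul(Add(29, -15), Mul(10, 2)) = Mul(14, 20) = 280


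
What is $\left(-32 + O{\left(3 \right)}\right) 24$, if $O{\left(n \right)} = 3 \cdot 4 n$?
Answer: $96$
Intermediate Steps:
$O{\left(n \right)} = 12 n$
$\left(-32 + O{\left(3 \right)}\right) 24 = \left(-32 + 12 \cdot 3\right) 24 = \left(-32 + 36\right) 24 = 4 \cdot 24 = 96$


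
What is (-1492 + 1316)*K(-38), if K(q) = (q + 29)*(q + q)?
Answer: -120384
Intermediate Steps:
K(q) = 2*q*(29 + q) (K(q) = (29 + q)*(2*q) = 2*q*(29 + q))
(-1492 + 1316)*K(-38) = (-1492 + 1316)*(2*(-38)*(29 - 38)) = -352*(-38)*(-9) = -176*684 = -120384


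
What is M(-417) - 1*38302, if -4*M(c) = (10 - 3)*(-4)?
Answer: -38295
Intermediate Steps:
M(c) = 7 (M(c) = -(10 - 3)*(-4)/4 = -7*(-4)/4 = -1/4*(-28) = 7)
M(-417) - 1*38302 = 7 - 1*38302 = 7 - 38302 = -38295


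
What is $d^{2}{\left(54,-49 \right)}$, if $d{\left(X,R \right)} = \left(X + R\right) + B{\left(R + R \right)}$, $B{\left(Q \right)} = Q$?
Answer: $8649$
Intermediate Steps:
$d{\left(X,R \right)} = X + 3 R$ ($d{\left(X,R \right)} = \left(X + R\right) + \left(R + R\right) = \left(R + X\right) + 2 R = X + 3 R$)
$d^{2}{\left(54,-49 \right)} = \left(54 + 3 \left(-49\right)\right)^{2} = \left(54 - 147\right)^{2} = \left(-93\right)^{2} = 8649$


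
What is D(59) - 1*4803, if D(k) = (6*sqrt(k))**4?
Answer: 4506573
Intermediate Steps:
D(k) = 1296*k**2
D(59) - 1*4803 = 1296*59**2 - 1*4803 = 1296*3481 - 4803 = 4511376 - 4803 = 4506573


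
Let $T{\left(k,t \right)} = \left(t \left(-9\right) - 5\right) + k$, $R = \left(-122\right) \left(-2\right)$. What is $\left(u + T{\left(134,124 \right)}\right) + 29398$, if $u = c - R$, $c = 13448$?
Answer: $41615$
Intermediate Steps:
$R = 244$
$T{\left(k,t \right)} = -5 + k - 9 t$ ($T{\left(k,t \right)} = \left(- 9 t - 5\right) + k = \left(-5 - 9 t\right) + k = -5 + k - 9 t$)
$u = 13204$ ($u = 13448 - 244 = 13204$)
$\left(u + T{\left(134,124 \right)}\right) + 29398 = \left(13204 - 987\right) + 29398 = 12217 + 29398 = 41615$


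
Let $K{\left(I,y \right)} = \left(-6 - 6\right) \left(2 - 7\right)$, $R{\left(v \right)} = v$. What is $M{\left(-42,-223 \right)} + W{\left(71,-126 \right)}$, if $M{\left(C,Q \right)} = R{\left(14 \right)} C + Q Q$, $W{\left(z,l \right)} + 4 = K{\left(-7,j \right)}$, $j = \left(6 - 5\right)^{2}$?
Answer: $49197$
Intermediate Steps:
$j = 1$ ($j = 1^{2} = 1$)
$K{\left(I,y \right)} = 60$ ($K{\left(I,y \right)} = \left(-12\right) \left(-5\right) = 60$)
$W{\left(z,l \right)} = 56$ ($W{\left(z,l \right)} = -4 + 60 = 56$)
$M{\left(C,Q \right)} = Q^{2} + 14 C$ ($M{\left(C,Q \right)} = 14 C + Q Q = 14 C + Q^{2} = Q^{2} + 14 C$)
$M{\left(-42,-223 \right)} + W{\left(71,-126 \right)} = \left(\left(-223\right)^{2} + 14 \left(-42\right)\right) + 56 = \left(49729 - 588\right) + 56 = 49141 + 56 = 49197$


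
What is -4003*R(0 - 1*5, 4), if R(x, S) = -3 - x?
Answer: -8006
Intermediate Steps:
-4003*R(0 - 1*5, 4) = -4003*(-3 - (0 - 1*5)) = -4003*(-3 - (0 - 5)) = -4003*(-3 - 1*(-5)) = -4003*(-3 + 5) = -4003*2 = -8006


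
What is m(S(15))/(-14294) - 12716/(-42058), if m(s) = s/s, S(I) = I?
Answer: 5344719/17681678 ≈ 0.30227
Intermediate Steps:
m(s) = 1
m(S(15))/(-14294) - 12716/(-42058) = 1/(-14294) - 12716/(-42058) = 1*(-1/14294) - 12716*(-1/42058) = -1/14294 + 374/1237 = 5344719/17681678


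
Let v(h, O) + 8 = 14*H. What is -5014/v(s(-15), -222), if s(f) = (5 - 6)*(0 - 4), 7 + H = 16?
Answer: -2507/59 ≈ -42.492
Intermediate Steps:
H = 9 (H = -7 + 16 = 9)
s(f) = 4 (s(f) = -1*(-4) = 4)
v(h, O) = 118 (v(h, O) = -8 + 14*9 = -8 + 126 = 118)
-5014/v(s(-15), -222) = -5014/118 = -5014*1/118 = -2507/59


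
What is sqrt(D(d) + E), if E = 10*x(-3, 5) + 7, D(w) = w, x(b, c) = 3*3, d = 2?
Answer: 3*sqrt(11) ≈ 9.9499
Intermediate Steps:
x(b, c) = 9
E = 97 (E = 10*9 + 7 = 90 + 7 = 97)
sqrt(D(d) + E) = sqrt(2 + 97) = sqrt(99) = 3*sqrt(11)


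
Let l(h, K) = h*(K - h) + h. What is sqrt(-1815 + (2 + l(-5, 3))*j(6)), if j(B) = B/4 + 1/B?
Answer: 2*I*sqrt(4245)/3 ≈ 43.436*I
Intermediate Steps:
j(B) = 1/B + B/4 (j(B) = B*(1/4) + 1/B = B/4 + 1/B = 1/B + B/4)
l(h, K) = h + h*(K - h)
sqrt(-1815 + (2 + l(-5, 3))*j(6)) = sqrt(-1815 + (2 - 5*(1 + 3 - 1*(-5)))*(1/6 + (1/4)*6)) = sqrt(-1815 + (2 - 5*(1 + 3 + 5))*(1/6 + 3/2)) = sqrt(-1815 + (2 - 5*9)*(5/3)) = sqrt(-1815 + (2 - 45)*(5/3)) = sqrt(-1815 - 43*5/3) = sqrt(-1815 - 215/3) = sqrt(-5660/3) = 2*I*sqrt(4245)/3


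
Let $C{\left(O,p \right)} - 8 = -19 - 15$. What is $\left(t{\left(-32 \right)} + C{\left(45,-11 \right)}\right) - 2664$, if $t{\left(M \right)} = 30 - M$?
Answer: $-2628$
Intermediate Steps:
$C{\left(O,p \right)} = -26$ ($C{\left(O,p \right)} = 8 - 34 = -26$)
$\left(t{\left(-32 \right)} + C{\left(45,-11 \right)}\right) - 2664 = \left(\left(30 - -32\right) - 26\right) - 2664 = \left(\left(30 + 32\right) - 26\right) - 2664 = \left(62 - 26\right) - 2664 = 36 - 2664 = -2628$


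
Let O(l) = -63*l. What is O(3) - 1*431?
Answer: -620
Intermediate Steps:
O(3) - 1*431 = -63*3 - 1*431 = -189 - 431 = -620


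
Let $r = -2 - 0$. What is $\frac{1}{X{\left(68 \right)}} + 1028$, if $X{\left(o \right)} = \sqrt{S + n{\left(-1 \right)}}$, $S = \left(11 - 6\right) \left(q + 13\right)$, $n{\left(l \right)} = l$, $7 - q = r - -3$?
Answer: $1028 + \frac{\sqrt{94}}{94} \approx 1028.1$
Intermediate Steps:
$r = -2$ ($r = -2 + 0 = -2$)
$q = 6$ ($q = 7 - \left(-2 - -3\right) = 7 - \left(-2 + 3\right) = 7 - 1 = 6$)
$S = 95$ ($S = \left(11 - 6\right) \left(6 + 13\right) = 5 \cdot 19 = 95$)
$X{\left(o \right)} = \sqrt{94}$ ($X{\left(o \right)} = \sqrt{95 - 1} = \sqrt{94}$)
$\frac{1}{X{\left(68 \right)}} + 1028 = \frac{1}{\sqrt{94}} + 1028 = \frac{\sqrt{94}}{94} + 1028 = 1028 + \frac{\sqrt{94}}{94}$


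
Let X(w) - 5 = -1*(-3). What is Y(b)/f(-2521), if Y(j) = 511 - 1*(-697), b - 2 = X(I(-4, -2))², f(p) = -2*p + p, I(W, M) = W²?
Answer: 1208/2521 ≈ 0.47918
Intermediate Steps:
f(p) = -p
X(w) = 8 (X(w) = 5 - 1*(-3) = 5 + 3 = 8)
b = 66 (b = 2 + 8² = 2 + 64 = 66)
Y(j) = 1208 (Y(j) = 511 + 697 = 1208)
Y(b)/f(-2521) = 1208/((-1*(-2521))) = 1208/2521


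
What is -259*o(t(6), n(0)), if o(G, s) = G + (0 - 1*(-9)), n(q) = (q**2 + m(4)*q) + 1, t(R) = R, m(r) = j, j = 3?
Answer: -3885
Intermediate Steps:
m(r) = 3
n(q) = 1 + q**2 + 3*q (n(q) = (q**2 + 3*q) + 1 = 1 + q**2 + 3*q)
o(G, s) = 9 + G (o(G, s) = G + (0 + 9) = G + 9 = 9 + G)
-259*o(t(6), n(0)) = -259*(9 + 6) = -259*15 = -3885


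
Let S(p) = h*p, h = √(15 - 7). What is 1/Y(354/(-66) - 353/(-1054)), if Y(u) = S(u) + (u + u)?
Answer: 5797/58303 - 5797*√2/58303 ≈ -0.041185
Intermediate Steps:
h = 2*√2 (h = √8 = 2*√2 ≈ 2.8284)
S(p) = 2*p*√2 (S(p) = (2*√2)*p = 2*p*√2)
Y(u) = 2*u + 2*u*√2 (Y(u) = 2*u*√2 + (u + u) = 2*u*√2 + 2*u = 2*u + 2*u*√2)
1/Y(354/(-66) - 353/(-1054)) = 1/(2*(354/(-66) - 353/(-1054))*(1 + √2)) = 1/(2*(354*(-1/66) - 353*(-1/1054))*(1 + √2)) = 1/(2*(-59/11 + 353/1054)*(1 + √2)) = 1/(2*(-58303/11594)*(1 + √2)) = 1/(-58303/5797 - 58303*√2/5797)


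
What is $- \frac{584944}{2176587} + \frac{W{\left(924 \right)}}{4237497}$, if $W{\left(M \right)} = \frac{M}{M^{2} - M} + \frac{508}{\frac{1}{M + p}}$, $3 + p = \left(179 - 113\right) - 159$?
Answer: $- \frac{160312148517517}{945898694974233} \approx -0.16948$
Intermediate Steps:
$p = -96$ ($p = -3 + \left(\left(179 - 113\right) - 159\right) = -3 + \left(66 - 159\right) = -3 - 93 = -96$)
$W{\left(M \right)} = -48768 + 508 M + \frac{M}{M^{2} - M}$ ($W{\left(M \right)} = \frac{M}{M^{2} - M} + \frac{508}{\frac{1}{M - 96}} = \frac{M}{M^{2} - M} + \frac{508}{\frac{1}{-96 + M}} = \frac{M}{M^{2} - M} + 508 \left(-96 + M\right) = \frac{M}{M^{2} - M} + \left(-48768 + 508 M\right) = -48768 + 508 M + \frac{M}{M^{2} - M}$)
$- \frac{584944}{2176587} + \frac{W{\left(924 \right)}}{4237497} = - \frac{584944}{2176587} + \frac{\frac{1}{-1 + 924} \left(48769 - 45531024 + 508 \cdot 924^{2}\right)}{4237497} = \left(-584944\right) \frac{1}{2176587} + \frac{48769 - 45531024 + 508 \cdot 853776}{923} \cdot \frac{1}{4237497} = - \frac{584944}{2176587} + \frac{48769 - 45531024 + 433718208}{923} \cdot \frac{1}{4237497} = - \frac{584944}{2176587} + \frac{1}{923} \cdot 388235953 \cdot \frac{1}{4237497} = - \frac{584944}{2176587} + \frac{388235953}{923} \cdot \frac{1}{4237497} = - \frac{584944}{2176587} + \frac{388235953}{3911209731} = - \frac{160312148517517}{945898694974233}$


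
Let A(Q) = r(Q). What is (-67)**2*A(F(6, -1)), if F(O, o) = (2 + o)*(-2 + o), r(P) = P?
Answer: -13467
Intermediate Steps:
F(O, o) = (-2 + o)*(2 + o)
A(Q) = Q
(-67)**2*A(F(6, -1)) = (-67)**2*(-4 + (-1)**2) = 4489*(-4 + 1) = 4489*(-3) = -13467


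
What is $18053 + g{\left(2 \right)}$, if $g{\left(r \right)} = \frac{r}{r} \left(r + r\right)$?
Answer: $18057$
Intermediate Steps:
$g{\left(r \right)} = 2 r$ ($g{\left(r \right)} = 1 \cdot 2 r = 2 r$)
$18053 + g{\left(2 \right)} = 18053 + 2 \cdot 2 = 18053 + 4 = 18057$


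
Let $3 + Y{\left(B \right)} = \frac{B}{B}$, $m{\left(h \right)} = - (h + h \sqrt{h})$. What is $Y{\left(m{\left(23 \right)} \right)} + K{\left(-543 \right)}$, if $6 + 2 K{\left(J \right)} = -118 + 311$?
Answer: $\frac{183}{2} \approx 91.5$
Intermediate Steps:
$K{\left(J \right)} = \frac{187}{2}$ ($K{\left(J \right)} = -3 + \frac{-118 + 311}{2} = -3 + \frac{1}{2} \cdot 193 = -3 + \frac{193}{2} = \frac{187}{2}$)
$m{\left(h \right)} = - h - h^{\frac{3}{2}}$ ($m{\left(h \right)} = - (h + h^{\frac{3}{2}}) = - h - h^{\frac{3}{2}}$)
$Y{\left(B \right)} = -2$ ($Y{\left(B \right)} = -3 + \frac{B}{B} = -3 + 1 = -2$)
$Y{\left(m{\left(23 \right)} \right)} + K{\left(-543 \right)} = -2 + \frac{187}{2} = \frac{183}{2}$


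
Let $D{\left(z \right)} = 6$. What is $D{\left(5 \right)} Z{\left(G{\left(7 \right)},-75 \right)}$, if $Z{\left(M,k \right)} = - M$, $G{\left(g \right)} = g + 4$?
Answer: $-66$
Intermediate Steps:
$G{\left(g \right)} = 4 + g$
$D{\left(5 \right)} Z{\left(G{\left(7 \right)},-75 \right)} = 6 \left(- (4 + 7)\right) = 6 \left(\left(-1\right) 11\right) = 6 \left(-11\right) = -66$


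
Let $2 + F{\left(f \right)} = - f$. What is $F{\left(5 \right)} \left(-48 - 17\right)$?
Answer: $455$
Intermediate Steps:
$F{\left(f \right)} = -2 - f$
$F{\left(5 \right)} \left(-48 - 17\right) = \left(-2 - 5\right) \left(-48 - 17\right) = \left(-2 - 5\right) \left(-65\right) = \left(-7\right) \left(-65\right) = 455$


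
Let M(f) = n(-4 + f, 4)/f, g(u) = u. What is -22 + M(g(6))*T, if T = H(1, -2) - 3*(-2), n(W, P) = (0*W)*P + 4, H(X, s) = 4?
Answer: -46/3 ≈ -15.333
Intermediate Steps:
n(W, P) = 4 (n(W, P) = 0*P + 4 = 0 + 4 = 4)
M(f) = 4/f
T = 10 (T = 4 - 3*(-2) = 4 + 6 = 10)
-22 + M(g(6))*T = -22 + (4/6)*10 = -22 + (4*(⅙))*10 = -22 + (⅔)*10 = -22 + 20/3 = -46/3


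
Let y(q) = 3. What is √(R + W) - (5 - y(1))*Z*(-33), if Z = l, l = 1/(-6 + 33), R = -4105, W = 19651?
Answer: 22/9 + √15546 ≈ 127.13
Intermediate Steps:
l = 1/27 ≈ 0.037037
Z = 1/27 ≈ 0.037037
√(R + W) - (5 - y(1))*Z*(-33) = √(-4105 + 19651) - (5 - 1*3)*(1/27)*(-33) = √15546 - (5 - 3)*(1/27)*(-33) = √15546 - 2*(1/27)*(-33) = √15546 - 2*(-33)/27 = √15546 - 1*(-22/9) = √15546 + 22/9 = 22/9 + √15546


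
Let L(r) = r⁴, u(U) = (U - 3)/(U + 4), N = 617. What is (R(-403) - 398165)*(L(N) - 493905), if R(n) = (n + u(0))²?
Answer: -34078925300776915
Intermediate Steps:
u(U) = (-3 + U)/(4 + U)
R(n) = (-¾ + n)² (R(n) = (n + (-3 + 0)/(4 + 0))² = (n - 3/4)² = (n + (¼)*(-3))² = (n - ¾)² = (-¾ + n)²)
(R(-403) - 398165)*(L(N) - 493905) = ((-3 + 4*(-403))²/16 - 398165)*(617⁴ - 493905) = ((-3 - 1612)²/16 - 398165)*(144924114721 - 493905) = ((1/16)*(-1615)² - 398165)*144923620816 = ((1/16)*2608225 - 398165)*144923620816 = (2608225/16 - 398165)*144923620816 = -3762415/16*144923620816 = -34078925300776915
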